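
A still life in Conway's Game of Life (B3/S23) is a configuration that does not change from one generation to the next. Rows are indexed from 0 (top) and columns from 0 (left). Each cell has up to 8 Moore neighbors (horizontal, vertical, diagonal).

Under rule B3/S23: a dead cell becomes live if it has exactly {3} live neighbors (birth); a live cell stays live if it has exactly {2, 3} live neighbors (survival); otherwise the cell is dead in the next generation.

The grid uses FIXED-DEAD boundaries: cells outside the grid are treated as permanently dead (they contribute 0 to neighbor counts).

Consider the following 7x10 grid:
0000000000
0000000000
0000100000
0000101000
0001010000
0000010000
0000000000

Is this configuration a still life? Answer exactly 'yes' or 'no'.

Compute generation 1 and compare to generation 0 (given above):
Generation 1:
0000000000
0000000000
0000010000
0001100000
0000011000
0000100000
0000000000
Cell (2,4) differs: gen0=1 vs gen1=0 -> NOT a still life.

Answer: no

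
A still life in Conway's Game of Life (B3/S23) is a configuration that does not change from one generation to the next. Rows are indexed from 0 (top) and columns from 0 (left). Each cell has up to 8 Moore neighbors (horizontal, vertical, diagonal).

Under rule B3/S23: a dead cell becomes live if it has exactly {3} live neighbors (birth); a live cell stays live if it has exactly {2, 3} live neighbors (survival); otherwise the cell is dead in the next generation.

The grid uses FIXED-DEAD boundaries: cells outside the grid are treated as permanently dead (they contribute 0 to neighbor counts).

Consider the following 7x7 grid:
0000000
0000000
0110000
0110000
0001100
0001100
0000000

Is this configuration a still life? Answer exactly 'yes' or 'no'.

Answer: no

Derivation:
Compute generation 1 and compare to generation 0 (given above):
Generation 1:
0000000
0000000
0110000
0100000
0000100
0001100
0000000
Cell (3,2) differs: gen0=1 vs gen1=0 -> NOT a still life.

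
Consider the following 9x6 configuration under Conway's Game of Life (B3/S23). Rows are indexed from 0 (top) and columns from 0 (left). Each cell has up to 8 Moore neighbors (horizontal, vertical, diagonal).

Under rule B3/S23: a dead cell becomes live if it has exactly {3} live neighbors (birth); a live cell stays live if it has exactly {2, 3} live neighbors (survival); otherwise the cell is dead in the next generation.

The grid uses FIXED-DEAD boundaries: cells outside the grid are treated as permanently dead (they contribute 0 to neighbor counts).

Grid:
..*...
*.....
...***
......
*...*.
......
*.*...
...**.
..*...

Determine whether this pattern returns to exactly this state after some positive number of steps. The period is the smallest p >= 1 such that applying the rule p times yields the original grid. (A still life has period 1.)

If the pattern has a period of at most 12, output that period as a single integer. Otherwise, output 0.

Answer: 0

Derivation:
Simulating and comparing each generation to the original:
Gen 0 (original, given above): 12 live cells
Gen 1: 11 live cells, differs from original
Gen 2: 9 live cells, differs from original
Gen 3: 10 live cells, differs from original
Gen 4: 8 live cells, differs from original
Gen 5: 5 live cells, differs from original
Gen 6: 6 live cells, differs from original
Gen 7: 5 live cells, differs from original
Gen 8: 3 live cells, differs from original
Gen 9: 2 live cells, differs from original
Gen 10: 0 live cells, differs from original
Gen 11: 0 live cells, differs from original
Gen 12: 0 live cells, differs from original
No period found within 12 steps.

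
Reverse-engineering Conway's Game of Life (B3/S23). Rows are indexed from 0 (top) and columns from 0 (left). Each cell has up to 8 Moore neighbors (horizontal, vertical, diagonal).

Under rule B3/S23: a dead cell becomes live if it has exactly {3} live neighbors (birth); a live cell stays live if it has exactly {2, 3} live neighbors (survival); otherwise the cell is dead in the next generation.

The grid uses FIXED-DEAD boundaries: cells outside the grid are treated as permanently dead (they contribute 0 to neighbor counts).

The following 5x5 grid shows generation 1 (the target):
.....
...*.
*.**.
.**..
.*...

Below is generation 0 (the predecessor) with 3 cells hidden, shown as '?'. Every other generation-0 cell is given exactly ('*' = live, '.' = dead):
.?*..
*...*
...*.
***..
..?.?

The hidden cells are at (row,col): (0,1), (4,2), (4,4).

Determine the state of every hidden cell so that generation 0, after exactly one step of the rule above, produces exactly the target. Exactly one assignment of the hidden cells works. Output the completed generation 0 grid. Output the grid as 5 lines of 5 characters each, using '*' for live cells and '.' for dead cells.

Hidden generation-0 cells (in order): (0,1), (4,2), (4,4).
A hidden cell only influences target cells in its own 3x3 neighborhood. Try each of the 2^3 = 8 assignments, step the completed generation 0 forward once under B3/S23, and compare with the target:
  (0,1)=. (4,2)=. (4,4)=. -> step reproduces the target at every cell -> ACCEPT
  (0,1)=. (4,2)=. (4,4)=* -> step gives (3,3)='*' but target has '.' -> reject
  (0,1)=. (4,2)=* (4,4)=. -> step gives (3,3)='*' but target has '.' -> reject
  (0,1)=. (4,2)=* (4,4)=* -> step gives (4,1)='.' but target has '*' -> reject
  (0,1)=* (4,2)=. (4,4)=. -> step gives (0,1)='*' but target has '.' -> reject
  (0,1)=* (4,2)=. (4,4)=* -> step gives (0,1)='*' but target has '.' -> reject
  (0,1)=* (4,2)=* (4,4)=. -> step gives (0,1)='*' but target has '.' -> reject
  (0,1)=* (4,2)=* (4,4)=* -> step gives (0,1)='*' but target has '.' -> reject
Unique solution: (0,1)=dead, (4,2)=dead, (4,4)=dead.
Check: live-neighbor counts of every cell in the completed generation 0:
12021
02231
34322
12221
23210
Applying B3/S23 to generation 0 with these counts gives:
.....
...*.
*.**.
.**..
.*...
which matches the target exactly.

Answer: ..*..
*...*
...*.
***..
.....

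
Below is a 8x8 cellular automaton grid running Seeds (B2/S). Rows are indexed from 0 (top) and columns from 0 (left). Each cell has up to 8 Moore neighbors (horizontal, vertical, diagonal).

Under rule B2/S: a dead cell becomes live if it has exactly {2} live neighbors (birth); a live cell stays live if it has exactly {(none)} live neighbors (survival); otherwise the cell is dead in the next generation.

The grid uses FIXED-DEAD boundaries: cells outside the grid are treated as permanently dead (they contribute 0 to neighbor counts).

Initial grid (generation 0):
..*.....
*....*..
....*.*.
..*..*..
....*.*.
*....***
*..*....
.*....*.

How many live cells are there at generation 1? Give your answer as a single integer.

Simulating step by step:
Generation 0 (given above): 17 live cells
Generation 1: 16 live cells
.*......
.*.**.*.
.*.*....
.......*
.*.*....
.*.*....
..*.*...
*.*.....
Population at generation 1: 16

Answer: 16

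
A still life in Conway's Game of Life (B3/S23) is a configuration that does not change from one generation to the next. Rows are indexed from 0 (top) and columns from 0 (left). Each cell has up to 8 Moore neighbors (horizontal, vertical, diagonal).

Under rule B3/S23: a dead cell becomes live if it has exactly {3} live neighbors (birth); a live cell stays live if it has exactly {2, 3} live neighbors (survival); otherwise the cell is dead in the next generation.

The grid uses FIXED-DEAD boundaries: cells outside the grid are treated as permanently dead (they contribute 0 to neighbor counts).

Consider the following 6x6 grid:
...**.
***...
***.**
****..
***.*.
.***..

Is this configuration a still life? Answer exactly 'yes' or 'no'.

Answer: no

Derivation:
Compute generation 1 and compare to generation 0 (given above):
Generation 1:
.***..
*....*
....*.
.....*
....*.
*..*..
Cell (0,1) differs: gen0=0 vs gen1=1 -> NOT a still life.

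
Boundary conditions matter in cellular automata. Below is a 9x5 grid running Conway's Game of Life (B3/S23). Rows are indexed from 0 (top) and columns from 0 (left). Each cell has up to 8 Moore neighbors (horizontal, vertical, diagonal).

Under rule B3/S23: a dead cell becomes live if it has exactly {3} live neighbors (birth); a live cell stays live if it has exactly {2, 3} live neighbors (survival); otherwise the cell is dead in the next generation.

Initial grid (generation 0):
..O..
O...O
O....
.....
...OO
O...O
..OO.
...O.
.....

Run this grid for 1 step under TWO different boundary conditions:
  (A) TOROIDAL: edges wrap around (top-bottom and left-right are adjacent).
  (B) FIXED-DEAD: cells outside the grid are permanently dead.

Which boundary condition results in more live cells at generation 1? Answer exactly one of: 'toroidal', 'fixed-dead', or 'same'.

Answer: toroidal

Derivation:
Under TOROIDAL boundary, generation 1:
.....
OO..O
O...O
....O
O..OO
O.O..
..OO.
..OO.
.....
Population = 15

Under FIXED-DEAD boundary, generation 1:
.....
.O...
.....
.....
...OO
..O.O
..OOO
..OO.
.....
Population = 10

Comparison: toroidal=15, fixed-dead=10 -> toroidal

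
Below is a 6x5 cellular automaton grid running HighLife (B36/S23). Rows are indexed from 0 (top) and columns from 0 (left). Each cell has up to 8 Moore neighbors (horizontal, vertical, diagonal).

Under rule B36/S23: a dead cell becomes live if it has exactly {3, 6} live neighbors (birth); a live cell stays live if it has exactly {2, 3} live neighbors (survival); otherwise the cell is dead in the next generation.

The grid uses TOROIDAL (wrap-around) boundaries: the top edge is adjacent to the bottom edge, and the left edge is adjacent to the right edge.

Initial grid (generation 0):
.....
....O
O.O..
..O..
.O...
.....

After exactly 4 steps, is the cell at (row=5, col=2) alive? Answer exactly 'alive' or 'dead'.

Answer: dead

Derivation:
Simulating step by step:
Generation 0 (given above): 5 live cells
Generation 1: 3 live cells
.....
.....
.O.O.
..O..
.....
.....
Generation 2: 2 live cells
.....
.....
..O..
..O..
.....
.....
Generation 3: 0 live cells
.....
.....
.....
.....
.....
.....
Generation 4: 0 live cells
.....
.....
.....
.....
.....
.....

Cell (5,2) at generation 4: 0 -> dead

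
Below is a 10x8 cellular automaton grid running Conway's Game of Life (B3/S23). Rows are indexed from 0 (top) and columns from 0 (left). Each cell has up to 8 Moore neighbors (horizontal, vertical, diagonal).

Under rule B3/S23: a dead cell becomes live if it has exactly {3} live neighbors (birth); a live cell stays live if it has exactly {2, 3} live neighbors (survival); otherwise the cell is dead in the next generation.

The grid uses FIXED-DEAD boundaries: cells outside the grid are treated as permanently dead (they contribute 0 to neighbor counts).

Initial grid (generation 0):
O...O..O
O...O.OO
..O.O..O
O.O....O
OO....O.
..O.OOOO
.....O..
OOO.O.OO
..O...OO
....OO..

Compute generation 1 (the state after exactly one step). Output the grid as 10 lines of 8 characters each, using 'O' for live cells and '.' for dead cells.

Answer: .....OOO
.O..O.OO
.....O.O
O.OO..OO
O.OO....
.O..O..O
..O.....
.OOO...O
..O.O..O
.....OO.

Derivation:
Simulating step by step:
Generation 0 (given above): 33 live cells
Generation 1: 30 live cells
(generation 1 grid is the final answer)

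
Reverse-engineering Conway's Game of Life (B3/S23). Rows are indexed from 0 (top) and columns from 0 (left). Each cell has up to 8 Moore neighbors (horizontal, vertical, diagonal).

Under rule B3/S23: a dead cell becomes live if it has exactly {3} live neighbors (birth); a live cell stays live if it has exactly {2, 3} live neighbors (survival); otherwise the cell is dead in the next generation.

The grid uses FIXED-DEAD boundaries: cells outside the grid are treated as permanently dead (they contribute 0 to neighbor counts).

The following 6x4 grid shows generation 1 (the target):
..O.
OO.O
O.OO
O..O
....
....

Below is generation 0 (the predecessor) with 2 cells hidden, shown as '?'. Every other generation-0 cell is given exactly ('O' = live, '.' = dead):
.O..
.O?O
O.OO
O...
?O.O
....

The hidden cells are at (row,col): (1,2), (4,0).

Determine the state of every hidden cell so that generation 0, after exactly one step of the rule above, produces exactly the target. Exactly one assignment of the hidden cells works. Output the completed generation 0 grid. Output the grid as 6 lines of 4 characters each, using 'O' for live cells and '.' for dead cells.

Hidden generation-0 cells (in order): (1,2), (4,0).
A hidden cell only influences target cells in its own 3x3 neighborhood. Try each of the 2^2 = 4 assignments, step the completed generation 0 forward once under B3/S23, and compare with the target:
  (1,2)=. (4,0)=. -> step reproduces the target at every cell -> ACCEPT
  (1,2)=. (4,0)=O -> step gives (4,0)='O' but target has '.' -> reject
  (1,2)=O (4,0)=. -> step gives (0,1)='O' but target has '.' -> reject
  (1,2)=O (4,0)=O -> step gives (0,1)='O' but target has '.' -> reject
Unique solution: (1,2)=dead, (4,0)=dead.
Check: live-neighbor counts of every cell in the completed generation 0:
2131
3352
2432
2443
2120
1121
Applying B3/S23 to generation 0 with these counts gives:
..O.
OO.O
O.OO
O..O
....
....
which matches the target exactly.

Answer: .O..
.O.O
O.OO
O...
.O.O
....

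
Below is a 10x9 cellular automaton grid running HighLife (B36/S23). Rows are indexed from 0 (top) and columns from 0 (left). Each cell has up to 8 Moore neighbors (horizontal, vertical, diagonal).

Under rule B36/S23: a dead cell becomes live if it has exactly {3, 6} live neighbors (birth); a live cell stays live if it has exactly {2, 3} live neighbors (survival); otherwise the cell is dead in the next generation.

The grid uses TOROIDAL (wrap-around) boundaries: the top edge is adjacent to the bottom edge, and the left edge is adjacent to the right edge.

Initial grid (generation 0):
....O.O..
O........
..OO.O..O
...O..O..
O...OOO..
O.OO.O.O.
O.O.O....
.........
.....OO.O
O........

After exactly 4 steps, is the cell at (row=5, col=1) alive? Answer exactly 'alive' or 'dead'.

Answer: alive

Derivation:
Simulating step by step:
Generation 0 (given above): 25 live cells
Generation 1: 22 live cells
.........
...OOO...
..OOO....
..OO..OO.
.OO....OO
O.O......
..O.O...O
.....O...
.........
......OO.
Generation 2: 20 live cells
....OOO..
..O..O...
......O..
....O.OOO
O.....OOO
O.O....O.
.O.O.....
.........
......O..
.........
Generation 3: 16 live cells
....OOO..
....O....
......O..
O........
OO...O...
O.O...OO.
.OO......
.........
.........
......O..
Generation 4: 16 live cells
....O.O..
....O.O..
.........
OO.......
O.....O..
OOO...O.O
.OO......
.........
.........
......O..

Cell (5,1) at generation 4: 1 -> alive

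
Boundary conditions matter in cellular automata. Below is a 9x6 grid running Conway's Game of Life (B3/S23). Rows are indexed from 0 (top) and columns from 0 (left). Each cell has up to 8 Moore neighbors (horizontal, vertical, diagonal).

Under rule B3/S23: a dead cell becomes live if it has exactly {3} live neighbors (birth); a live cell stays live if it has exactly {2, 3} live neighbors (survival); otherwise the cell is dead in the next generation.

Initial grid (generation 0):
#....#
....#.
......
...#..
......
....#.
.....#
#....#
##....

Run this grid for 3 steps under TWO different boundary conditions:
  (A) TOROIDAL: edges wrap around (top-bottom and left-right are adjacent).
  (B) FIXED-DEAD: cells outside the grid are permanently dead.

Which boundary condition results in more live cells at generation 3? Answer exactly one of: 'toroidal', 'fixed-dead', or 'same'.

Under TOROIDAL boundary, generation 3:
.##.##
#.....
......
......
......
#...##
......
.###..
.##..#
Population = 14

Under FIXED-DEAD boundary, generation 3:
......
......
......
......
......
......
......
##....
##....
Population = 4

Comparison: toroidal=14, fixed-dead=4 -> toroidal

Answer: toroidal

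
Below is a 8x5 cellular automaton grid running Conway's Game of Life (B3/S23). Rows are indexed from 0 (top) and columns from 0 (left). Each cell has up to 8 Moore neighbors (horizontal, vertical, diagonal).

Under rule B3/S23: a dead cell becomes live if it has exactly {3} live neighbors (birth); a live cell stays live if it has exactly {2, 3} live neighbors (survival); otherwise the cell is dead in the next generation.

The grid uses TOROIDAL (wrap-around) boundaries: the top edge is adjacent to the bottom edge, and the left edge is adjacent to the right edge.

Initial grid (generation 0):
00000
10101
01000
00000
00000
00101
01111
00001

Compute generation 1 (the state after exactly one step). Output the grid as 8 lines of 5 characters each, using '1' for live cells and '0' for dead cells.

Simulating step by step:
Generation 0 (given above): 11 live cells
Generation 1: 17 live cells
(generation 1 grid is the final answer)

Answer: 10011
11000
11000
00000
00000
11101
01101
10101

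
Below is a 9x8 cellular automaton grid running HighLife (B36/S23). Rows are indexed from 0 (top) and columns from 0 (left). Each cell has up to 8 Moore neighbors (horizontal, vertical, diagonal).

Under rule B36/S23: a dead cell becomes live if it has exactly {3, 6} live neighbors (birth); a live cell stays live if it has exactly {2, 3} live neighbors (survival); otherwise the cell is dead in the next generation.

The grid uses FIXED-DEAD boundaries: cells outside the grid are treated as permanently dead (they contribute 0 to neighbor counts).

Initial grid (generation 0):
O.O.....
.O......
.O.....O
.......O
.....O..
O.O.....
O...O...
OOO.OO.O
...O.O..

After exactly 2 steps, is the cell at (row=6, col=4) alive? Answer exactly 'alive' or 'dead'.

Answer: alive

Derivation:
Simulating step by step:
Generation 0 (given above): 19 live cells
Generation 1: 21 live cells
.O......
OOO.....
........
......O.
........
.O......
OOO.OO..
OOO..OO.
.OOO.OO.
Generation 2: 19 live cells
OOO.....
OOO.....
.O......
........
........
OOO.....
...OOOO.
........
O..OOOO.

Cell (6,4) at generation 2: 1 -> alive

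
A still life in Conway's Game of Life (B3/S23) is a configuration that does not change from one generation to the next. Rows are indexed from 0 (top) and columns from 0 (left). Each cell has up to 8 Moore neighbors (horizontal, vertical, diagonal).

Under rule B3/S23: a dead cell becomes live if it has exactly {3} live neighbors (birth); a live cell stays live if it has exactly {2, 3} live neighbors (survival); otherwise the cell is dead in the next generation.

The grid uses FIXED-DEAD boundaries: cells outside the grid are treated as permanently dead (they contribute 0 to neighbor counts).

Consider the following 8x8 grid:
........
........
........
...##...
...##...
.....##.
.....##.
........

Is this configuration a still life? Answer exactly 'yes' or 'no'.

Answer: no

Derivation:
Compute generation 1 and compare to generation 0 (given above):
Generation 1:
........
........
........
...##...
...#....
......#.
.....##.
........
Cell (4,4) differs: gen0=1 vs gen1=0 -> NOT a still life.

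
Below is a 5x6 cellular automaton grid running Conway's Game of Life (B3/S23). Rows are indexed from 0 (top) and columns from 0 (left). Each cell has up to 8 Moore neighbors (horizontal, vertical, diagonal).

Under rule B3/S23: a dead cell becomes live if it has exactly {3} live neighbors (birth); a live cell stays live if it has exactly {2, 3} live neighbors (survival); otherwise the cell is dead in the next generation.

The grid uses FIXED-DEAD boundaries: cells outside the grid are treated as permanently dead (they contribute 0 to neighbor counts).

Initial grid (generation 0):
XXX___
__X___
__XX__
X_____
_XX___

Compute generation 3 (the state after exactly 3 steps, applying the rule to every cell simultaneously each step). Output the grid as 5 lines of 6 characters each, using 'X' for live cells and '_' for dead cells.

Simulating step by step:
Generation 0 (given above): 9 live cells
Generation 1: 7 live cells
_XX___
______
_XXX__
___X__
_X____
Generation 2: 5 live cells
______
___X__
__XX__
_X_X__
______
Generation 3: 5 live cells
(generation 3 grid is the final answer)

Answer: ______
__XX__
___XX_
___X__
______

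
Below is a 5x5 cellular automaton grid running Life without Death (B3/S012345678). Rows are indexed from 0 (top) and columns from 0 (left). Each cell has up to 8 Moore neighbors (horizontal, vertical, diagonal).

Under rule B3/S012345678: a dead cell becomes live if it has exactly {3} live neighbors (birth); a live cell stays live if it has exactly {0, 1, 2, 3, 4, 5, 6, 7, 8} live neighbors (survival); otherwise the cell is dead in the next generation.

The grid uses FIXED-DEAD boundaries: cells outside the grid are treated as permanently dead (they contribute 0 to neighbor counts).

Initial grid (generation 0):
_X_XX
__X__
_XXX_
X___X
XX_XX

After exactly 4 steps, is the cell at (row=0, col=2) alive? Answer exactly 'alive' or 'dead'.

Answer: alive

Derivation:
Simulating step by step:
Generation 0 (given above): 13 live cells
Generation 1: 15 live cells
_XXXX
__X_X
_XXX_
X___X
XX_XX
Generation 2: 16 live cells
_XXXX
__X_X
_XXXX
X___X
XX_XX
Generation 3: 16 live cells
_XXXX
__X_X
_XXXX
X___X
XX_XX
Generation 4: 16 live cells
_XXXX
__X_X
_XXXX
X___X
XX_XX

Cell (0,2) at generation 4: 1 -> alive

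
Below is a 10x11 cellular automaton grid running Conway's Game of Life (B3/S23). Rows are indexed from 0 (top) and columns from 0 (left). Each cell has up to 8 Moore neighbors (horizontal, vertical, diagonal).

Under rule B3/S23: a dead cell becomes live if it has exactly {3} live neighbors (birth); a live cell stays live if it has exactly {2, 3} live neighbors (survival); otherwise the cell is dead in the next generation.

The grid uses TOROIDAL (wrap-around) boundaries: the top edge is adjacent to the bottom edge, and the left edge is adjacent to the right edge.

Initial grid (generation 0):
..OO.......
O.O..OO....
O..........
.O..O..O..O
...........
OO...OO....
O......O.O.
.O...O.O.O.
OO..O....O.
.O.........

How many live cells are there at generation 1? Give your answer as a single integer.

Answer: 30

Derivation:
Simulating step by step:
Generation 0 (given above): 27 live cells
Generation 1: 30 live cells
..OO.......
..OO.......
O....OO...O
O..........
.O...OO....
OO....O...O
O....O.O...
.O....O..O.
OOO.....O.O
OO.O.......
Population at generation 1: 30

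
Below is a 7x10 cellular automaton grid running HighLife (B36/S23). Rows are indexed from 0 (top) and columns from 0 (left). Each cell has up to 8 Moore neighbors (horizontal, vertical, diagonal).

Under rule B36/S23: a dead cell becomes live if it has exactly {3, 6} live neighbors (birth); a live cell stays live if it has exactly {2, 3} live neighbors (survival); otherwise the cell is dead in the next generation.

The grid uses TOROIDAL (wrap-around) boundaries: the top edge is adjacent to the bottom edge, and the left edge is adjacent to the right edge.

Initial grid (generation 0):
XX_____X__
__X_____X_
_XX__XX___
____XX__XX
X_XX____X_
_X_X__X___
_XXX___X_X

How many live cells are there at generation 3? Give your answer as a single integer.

Answer: 16

Derivation:
Simulating step by step:
Generation 0 (given above): 25 live cells
Generation 1: 39 live cells
X__X___X_X
X_X___XX__
_XXXXXXXXX
X___XXXXXX
XXXX_X_XX_
____X__XXX
___X__XXX_
Generation 2: 22 live cells
XXXX_____X
________X_
__X_______
_XXX______
_XXX__X___
XX__XX____
X__XX_X___
Generation 3: 16 live cells
XXXXX____X
X__X_____X
_XXX______
__________
_____X____
X_____X___
_X________
Population at generation 3: 16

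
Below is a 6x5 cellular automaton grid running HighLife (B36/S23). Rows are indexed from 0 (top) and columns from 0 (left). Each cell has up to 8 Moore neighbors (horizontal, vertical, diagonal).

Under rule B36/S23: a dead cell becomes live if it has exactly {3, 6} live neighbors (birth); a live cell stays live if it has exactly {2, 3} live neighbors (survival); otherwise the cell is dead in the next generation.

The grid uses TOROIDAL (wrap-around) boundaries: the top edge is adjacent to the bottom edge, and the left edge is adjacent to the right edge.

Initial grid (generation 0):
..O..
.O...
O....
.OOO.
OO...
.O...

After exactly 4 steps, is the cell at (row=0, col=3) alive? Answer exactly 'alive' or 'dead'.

Answer: alive

Derivation:
Simulating step by step:
Generation 0 (given above): 9 live cells
Generation 1: 10 live cells
.OO..
.O...
O....
..O.O
O....
OOO..
Generation 2: 14 live cells
.....
OOO..
OO...
OO..O
O.OOO
O.O..
Generation 3: 8 live cells
O.O..
O.O..
.....
.....
.OO..
O.O..
Generation 4: 11 live cells
OOOOO
.....
.....
.....
.OO..
OOOO.

Cell (0,3) at generation 4: 1 -> alive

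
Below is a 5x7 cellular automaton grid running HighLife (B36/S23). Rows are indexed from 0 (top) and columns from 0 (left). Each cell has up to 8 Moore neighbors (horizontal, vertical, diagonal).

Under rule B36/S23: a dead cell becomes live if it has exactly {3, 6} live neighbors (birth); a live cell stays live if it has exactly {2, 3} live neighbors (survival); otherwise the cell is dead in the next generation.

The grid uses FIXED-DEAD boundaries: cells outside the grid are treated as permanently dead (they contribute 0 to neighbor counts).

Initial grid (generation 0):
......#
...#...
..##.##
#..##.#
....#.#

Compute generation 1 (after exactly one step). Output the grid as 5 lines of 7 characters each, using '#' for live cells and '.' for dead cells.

Answer: .......
..#####
..#..##
..#..##
...##..

Derivation:
Simulating step by step:
Generation 0 (given above): 12 live cells
Generation 1: 13 live cells
(generation 1 grid is the final answer)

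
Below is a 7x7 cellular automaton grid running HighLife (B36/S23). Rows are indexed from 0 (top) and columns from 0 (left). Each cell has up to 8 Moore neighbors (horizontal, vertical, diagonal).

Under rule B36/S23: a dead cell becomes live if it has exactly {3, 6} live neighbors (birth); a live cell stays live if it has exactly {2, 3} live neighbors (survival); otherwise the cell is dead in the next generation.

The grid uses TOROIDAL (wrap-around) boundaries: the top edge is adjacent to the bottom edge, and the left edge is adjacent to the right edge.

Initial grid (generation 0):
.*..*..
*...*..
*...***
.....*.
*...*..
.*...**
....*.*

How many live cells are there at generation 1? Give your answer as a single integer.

Simulating step by step:
Generation 0 (given above): 16 live cells
Generation 1: 16 live cells
*..**..
**.**..
*...*..
*......
*...*..
....*.*
....*.*
Population at generation 1: 16

Answer: 16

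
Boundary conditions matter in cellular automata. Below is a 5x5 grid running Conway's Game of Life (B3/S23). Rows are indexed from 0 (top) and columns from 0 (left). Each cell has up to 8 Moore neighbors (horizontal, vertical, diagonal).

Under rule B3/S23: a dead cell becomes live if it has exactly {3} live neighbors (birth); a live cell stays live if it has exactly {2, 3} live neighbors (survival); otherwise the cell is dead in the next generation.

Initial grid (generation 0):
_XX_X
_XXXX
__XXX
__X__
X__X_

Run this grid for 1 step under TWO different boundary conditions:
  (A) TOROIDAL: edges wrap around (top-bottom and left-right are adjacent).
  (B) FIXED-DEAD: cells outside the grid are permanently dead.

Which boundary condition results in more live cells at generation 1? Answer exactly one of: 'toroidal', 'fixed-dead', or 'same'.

Answer: toroidal

Derivation:
Under TOROIDAL boundary, generation 1:
_____
_____
X___X
_XX__
X__XX
Population = 7

Under FIXED-DEAD boundary, generation 1:
_X__X
_____
____X
_XX_X
_____
Population = 6

Comparison: toroidal=7, fixed-dead=6 -> toroidal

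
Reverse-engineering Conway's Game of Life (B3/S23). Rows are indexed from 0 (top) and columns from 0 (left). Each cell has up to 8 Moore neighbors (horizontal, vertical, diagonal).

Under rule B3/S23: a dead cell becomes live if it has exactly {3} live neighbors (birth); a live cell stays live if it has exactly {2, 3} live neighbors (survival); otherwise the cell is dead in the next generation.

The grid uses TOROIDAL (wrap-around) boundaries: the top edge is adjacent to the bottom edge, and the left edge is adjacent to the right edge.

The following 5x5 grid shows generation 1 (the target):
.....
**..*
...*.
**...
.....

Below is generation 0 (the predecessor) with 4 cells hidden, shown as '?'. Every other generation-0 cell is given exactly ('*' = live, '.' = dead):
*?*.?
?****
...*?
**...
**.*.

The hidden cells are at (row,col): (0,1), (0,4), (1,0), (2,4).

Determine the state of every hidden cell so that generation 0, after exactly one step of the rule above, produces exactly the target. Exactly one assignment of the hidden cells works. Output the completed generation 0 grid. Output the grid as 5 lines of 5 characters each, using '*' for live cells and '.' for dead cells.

Hidden generation-0 cells (in order): (0,1), (0,4), (1,0), (2,4).
A hidden cell only influences target cells in its own 3x3 neighborhood. Try each of the 2^4 = 16 assignments, step the completed generation 0 forward once under B3/S23, and compare with the target:
  (0,1)=. (0,4)=. (1,0)=. (2,4)=. -> step reproduces the target at every cell -> ACCEPT
  (0,1)=. (0,4)=. (1,0)=. (2,4)=* -> step gives (1,0)='.' but target has '*' -> reject
  (0,1)=. (0,4)=. (1,0)=* (2,4)=. -> step gives (1,1)='.' but target has '*' -> reject
  (0,1)=. (0,4)=. (1,0)=* (2,4)=* -> step gives (1,0)='.' but target has '*' -> reject
  (0,1)=. (0,4)=* (1,0)=. (2,4)=. -> step gives (1,0)='.' but target has '*' -> reject
  (0,1)=. (0,4)=* (1,0)=. (2,4)=* -> step gives (1,0)='.' but target has '*' -> reject
  (0,1)=. (0,4)=* (1,0)=* (2,4)=. -> step gives (1,0)='.' but target has '*' -> reject
  (0,1)=. (0,4)=* (1,0)=* (2,4)=* -> step gives (1,0)='.' but target has '*' -> reject
  (0,1)=* (0,4)=. (1,0)=. (2,4)=. -> step gives (1,0)='.' but target has '*' -> reject
  (0,1)=* (0,4)=. (1,0)=. (2,4)=* -> step gives (1,0)='.' but target has '*' -> reject
  (0,1)=* (0,4)=. (1,0)=* (2,4)=. -> step gives (1,0)='.' but target has '*' -> reject
  (0,1)=* (0,4)=. (1,0)=* (2,4)=* -> step gives (1,0)='.' but target has '*' -> reject
  (0,1)=* (0,4)=* (1,0)=. (2,4)=. -> step gives (1,0)='.' but target has '*' -> reject
  (0,1)=* (0,4)=* (1,0)=. (2,4)=* -> step gives (1,0)='.' but target has '*' -> reject
  (0,1)=* (0,4)=* (1,0)=* (2,4)=. -> step gives (1,0)='.' but target has '*' -> reject
  (0,1)=* (0,4)=* (1,0)=* (2,4)=* -> step gives (1,0)='.' but target has '*' -> reject
Unique solution: (0,1)=dead, (0,4)=dead, (1,0)=dead, (2,4)=dead.
Check: live-neighbor counts of every cell in the completed generation 0:
46555
33443
44534
33424
45414
Applying B3/S23 to generation 0 with these counts gives:
.....
**..*
...*.
**...
.....
which matches the target exactly.

Answer: *.*..
.****
...*.
**...
**.*.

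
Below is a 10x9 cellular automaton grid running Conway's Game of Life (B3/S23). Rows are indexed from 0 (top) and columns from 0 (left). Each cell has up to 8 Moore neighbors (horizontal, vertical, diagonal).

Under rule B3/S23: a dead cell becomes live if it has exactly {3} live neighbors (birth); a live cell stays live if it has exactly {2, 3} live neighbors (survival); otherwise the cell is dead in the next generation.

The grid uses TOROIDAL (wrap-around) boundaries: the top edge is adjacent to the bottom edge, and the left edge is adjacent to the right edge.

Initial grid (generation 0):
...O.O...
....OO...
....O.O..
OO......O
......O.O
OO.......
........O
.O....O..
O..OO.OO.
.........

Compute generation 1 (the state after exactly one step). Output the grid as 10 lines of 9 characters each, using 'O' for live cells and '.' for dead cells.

Simulating step by step:
Generation 0 (given above): 21 live cells
Generation 1: 24 live cells
(generation 1 grid is the final answer)

Answer: .....O...
...O..O..
O...O....
O....O..O
.......OO
O......OO
.O.......
O....OO.O
.....OOO.
...O.OO..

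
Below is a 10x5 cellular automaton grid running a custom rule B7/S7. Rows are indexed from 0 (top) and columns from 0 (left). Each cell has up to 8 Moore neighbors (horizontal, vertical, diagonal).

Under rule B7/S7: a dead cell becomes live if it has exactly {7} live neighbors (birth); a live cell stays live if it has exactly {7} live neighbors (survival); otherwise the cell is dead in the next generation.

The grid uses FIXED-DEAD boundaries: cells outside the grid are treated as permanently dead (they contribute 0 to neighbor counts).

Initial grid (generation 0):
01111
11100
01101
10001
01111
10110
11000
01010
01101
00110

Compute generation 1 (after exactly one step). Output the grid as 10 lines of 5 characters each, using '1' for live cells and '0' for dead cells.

Simulating step by step:
Generation 0 (given above): 28 live cells
Generation 1: 0 live cells
(generation 1 grid is the final answer)

Answer: 00000
00000
00000
00000
00000
00000
00000
00000
00000
00000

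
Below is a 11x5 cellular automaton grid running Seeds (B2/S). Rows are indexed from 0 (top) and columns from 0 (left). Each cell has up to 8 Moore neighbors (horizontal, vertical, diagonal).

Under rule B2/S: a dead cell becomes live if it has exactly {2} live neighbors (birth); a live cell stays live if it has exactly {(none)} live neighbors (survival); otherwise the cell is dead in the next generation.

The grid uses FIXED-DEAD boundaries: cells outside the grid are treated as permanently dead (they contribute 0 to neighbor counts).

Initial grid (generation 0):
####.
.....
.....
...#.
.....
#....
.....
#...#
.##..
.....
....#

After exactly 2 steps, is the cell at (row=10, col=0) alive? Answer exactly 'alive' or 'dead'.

Answer: dead

Derivation:
Simulating step by step:
Generation 0 (given above): 11 live cells
Generation 1: 11 live cells
.....
#..#.
.....
.....
.....
.....
##...
..##.
#..#.
.###.
.....
Generation 2: 8 live cells
.....
.....
.....
.....
.....
##...
...#.
....#
.....
#...#
.#.#.

Cell (10,0) at generation 2: 0 -> dead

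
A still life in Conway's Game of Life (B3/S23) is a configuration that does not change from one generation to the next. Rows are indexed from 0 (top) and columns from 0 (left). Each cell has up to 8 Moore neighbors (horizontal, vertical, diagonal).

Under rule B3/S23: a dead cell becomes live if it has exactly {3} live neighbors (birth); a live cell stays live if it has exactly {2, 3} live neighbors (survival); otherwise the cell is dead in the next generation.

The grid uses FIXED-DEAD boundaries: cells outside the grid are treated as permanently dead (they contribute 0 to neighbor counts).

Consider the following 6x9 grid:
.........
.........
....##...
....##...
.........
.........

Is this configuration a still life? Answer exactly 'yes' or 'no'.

Answer: yes

Derivation:
Compute generation 1 and compare to generation 0 (given above):
Generation 1:
.........
.........
....##...
....##...
.........
.........
The grids are IDENTICAL -> still life.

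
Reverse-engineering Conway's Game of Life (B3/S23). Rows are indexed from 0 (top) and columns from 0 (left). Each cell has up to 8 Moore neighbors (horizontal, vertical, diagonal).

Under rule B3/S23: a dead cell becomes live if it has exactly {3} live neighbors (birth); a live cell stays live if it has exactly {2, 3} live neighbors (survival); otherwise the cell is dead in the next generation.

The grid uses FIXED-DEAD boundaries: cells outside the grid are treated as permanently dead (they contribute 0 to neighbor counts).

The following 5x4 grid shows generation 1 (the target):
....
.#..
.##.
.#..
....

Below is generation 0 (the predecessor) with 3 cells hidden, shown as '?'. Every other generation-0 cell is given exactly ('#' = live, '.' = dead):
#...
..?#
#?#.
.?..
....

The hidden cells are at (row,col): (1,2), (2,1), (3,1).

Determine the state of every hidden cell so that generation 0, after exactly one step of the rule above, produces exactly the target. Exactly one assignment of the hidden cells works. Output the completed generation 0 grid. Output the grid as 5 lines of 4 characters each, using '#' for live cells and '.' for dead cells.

Answer: #...
...#
#.#.
.#..
....

Derivation:
Hidden generation-0 cells (in order): (1,2), (2,1), (3,1).
A hidden cell only influences target cells in its own 3x3 neighborhood. Try each of the 2^3 = 8 assignments, step the completed generation 0 forward once under B3/S23, and compare with the target:
  (1,2)=. (2,1)=. (3,1)=. -> step gives (2,1)='.' but target has '#' -> reject
  (1,2)=. (2,1)=. (3,1)=# -> step reproduces the target at every cell -> ACCEPT
  (1,2)=. (2,1)=# (3,1)=. -> step gives (1,0)='#' but target has '.' -> reject
  (1,2)=. (2,1)=# (3,1)=# -> step gives (1,0)='#' but target has '.' -> reject
  (1,2)=# (2,1)=. (3,1)=. -> step gives (1,1)='.' but target has '#' -> reject
  (1,2)=# (2,1)=. (3,1)=# -> step gives (1,1)='.' but target has '#' -> reject
  (1,2)=# (2,1)=# (3,1)=. -> step gives (1,0)='#' but target has '.' -> reject
  (1,2)=# (2,1)=# (3,1)=# -> step gives (1,0)='#' but target has '.' -> reject
Unique solution: (1,2)=dead, (2,1)=dead, (3,1)=live.
Check: live-neighbor counts of every cell in the completed generation 0:
0111
2321
1322
2221
1110
Applying B3/S23 to generation 0 with these counts gives:
....
.#..
.##.
.#..
....
which matches the target exactly.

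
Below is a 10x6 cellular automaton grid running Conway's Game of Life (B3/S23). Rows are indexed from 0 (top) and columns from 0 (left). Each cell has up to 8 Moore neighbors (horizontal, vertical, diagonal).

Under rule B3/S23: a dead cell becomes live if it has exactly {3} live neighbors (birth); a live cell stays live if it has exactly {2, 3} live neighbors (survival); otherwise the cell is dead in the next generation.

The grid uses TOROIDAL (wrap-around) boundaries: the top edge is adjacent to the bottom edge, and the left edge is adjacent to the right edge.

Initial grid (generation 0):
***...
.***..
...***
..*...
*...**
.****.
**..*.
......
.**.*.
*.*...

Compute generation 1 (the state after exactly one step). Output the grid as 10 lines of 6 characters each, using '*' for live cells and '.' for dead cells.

Simulating step by step:
Generation 0 (given above): 25 live cells
Generation 1: 22 live cells
(generation 1 grid is the final answer)

Answer: *.....
.....*
.*..*.
*.....
*...**
..*...
**..**
*.**.*
.***..
*....*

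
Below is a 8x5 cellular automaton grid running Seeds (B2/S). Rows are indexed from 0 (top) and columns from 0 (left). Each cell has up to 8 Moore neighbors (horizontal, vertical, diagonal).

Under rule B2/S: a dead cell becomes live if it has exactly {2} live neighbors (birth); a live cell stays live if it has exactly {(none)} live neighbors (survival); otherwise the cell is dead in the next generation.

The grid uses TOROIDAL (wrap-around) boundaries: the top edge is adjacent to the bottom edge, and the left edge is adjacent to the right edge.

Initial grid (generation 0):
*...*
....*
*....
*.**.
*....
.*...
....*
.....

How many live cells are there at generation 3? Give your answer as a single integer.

Simulating step by step:
Generation 0 (given above): 10 live cells
Generation 1: 8 live cells
...*.
.*.*.
..*..
.....
...*.
....*
*....
...*.
Generation 2: 10 live cells
.....
....*
.*.*.
..**.
....*
*..*.
...*.
..*..
Generation 3: 12 live cells
...*.
*.**.
*....
**...
**...
..*..
.*...
...*.
Population at generation 3: 12

Answer: 12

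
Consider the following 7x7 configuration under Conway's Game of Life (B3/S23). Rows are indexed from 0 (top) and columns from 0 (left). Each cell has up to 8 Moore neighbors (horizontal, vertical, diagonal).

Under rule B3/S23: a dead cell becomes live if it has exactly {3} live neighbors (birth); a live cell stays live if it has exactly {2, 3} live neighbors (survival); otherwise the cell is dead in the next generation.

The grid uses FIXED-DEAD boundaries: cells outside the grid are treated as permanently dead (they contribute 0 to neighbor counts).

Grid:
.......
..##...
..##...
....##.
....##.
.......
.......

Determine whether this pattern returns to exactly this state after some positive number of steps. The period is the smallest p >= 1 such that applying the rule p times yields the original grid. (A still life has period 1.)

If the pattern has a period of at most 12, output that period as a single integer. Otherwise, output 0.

Simulating and comparing each generation to the original:
Gen 0 (original, given above): 8 live cells
Gen 1: 6 live cells, differs from original
Gen 2: 8 live cells, MATCHES original -> period = 2

Answer: 2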